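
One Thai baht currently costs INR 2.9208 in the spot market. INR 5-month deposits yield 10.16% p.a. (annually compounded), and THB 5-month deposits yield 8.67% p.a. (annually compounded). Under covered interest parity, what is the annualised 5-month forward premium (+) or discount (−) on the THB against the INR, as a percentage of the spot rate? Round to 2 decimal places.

+1.37%

T = 5/12 years.
CIP forward (INR per THB) = 2.9208 × 1.041142/1.0352511 = 2.9374203.
(F − S)/S ÷ T = (2.9374203 − 2.9208)/2.9208/(5/12) = 0.013657 → 1.37%.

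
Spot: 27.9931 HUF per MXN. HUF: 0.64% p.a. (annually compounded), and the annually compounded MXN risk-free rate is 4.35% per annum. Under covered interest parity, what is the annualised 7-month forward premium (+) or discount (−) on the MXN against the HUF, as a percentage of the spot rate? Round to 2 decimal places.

T = 7/12 years.
No-arbitrage forward: 27.9931 × 1.0037284 / 1.0251496 = 27.4081651 HUF/MXN.
Annualised premium = (F − S)/S × (1/T) = (27.4081651 − 27.9931)/27.9931 ÷ (7/12) = -3.58%.

-3.58%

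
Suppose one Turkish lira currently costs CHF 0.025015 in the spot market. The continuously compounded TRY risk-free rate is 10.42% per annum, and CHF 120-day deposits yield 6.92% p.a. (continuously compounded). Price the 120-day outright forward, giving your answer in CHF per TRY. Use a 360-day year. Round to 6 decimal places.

0.024725

T = 120/360 years.
CHF growth factor: e^(0.0692×120/360) = 1.0233348.
Growth of 1 TRY over T: e^(0.1042×120/360) = 1.0353436.
CIP: F = S · (grow CHF)/(grow TRY) = 0.025015 × 1.0233348/1.0353436 = 0.02472485 CHF per TRY.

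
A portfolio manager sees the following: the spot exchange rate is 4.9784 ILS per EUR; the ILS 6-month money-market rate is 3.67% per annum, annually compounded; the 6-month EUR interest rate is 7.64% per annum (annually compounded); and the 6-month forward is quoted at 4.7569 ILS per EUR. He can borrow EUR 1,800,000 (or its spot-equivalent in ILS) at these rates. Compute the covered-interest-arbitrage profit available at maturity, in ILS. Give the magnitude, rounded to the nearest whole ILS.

ILS 240,590

T = 6/12 years.
Keep in EUR, deliver into the forward: 1,800,000·1.037496988·4.7569 = ILS 8,883,484.96.
Swap to ILS now, deposit: 1,800,000·4.9784·1.018184659 = ILS 9,124,074.91.
The quoted forward undervalues EUR, so borrow EUR, convert to ILS at spot, deposit the ILS at 3.67%, and buy EUR forward at 4.7569 to cover the loan.
The gap between the two covered legs is ILS 240,590.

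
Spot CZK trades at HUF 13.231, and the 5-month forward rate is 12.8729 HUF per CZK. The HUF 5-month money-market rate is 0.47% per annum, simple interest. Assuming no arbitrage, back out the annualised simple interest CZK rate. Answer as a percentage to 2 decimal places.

7.16%

T = 5/12 years.
CIP gives F = S · g_HUF/g_CZK, so g_HUF/g_CZK = 12.8729/13.231 = 0.9729348.
The HUF side grows by 1 + 0.0047×5/12 = 1.0019583.
So the CZK growth factor = 1.0298309.
r = (1.0298309 − 1)/(5/12) = 0.071594 → 7.16%.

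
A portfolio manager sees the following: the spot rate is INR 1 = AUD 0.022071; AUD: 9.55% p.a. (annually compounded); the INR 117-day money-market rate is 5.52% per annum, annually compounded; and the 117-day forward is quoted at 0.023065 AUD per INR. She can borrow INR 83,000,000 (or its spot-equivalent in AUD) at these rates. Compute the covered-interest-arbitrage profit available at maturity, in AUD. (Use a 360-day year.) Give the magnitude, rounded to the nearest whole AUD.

T = 117/360 years.
Route A — deposit INR, sell forward: 83,000,000 × 1.017615713 × 0.023065 = AUD 1,948,118.43.
Route B — convert at spot, deposit AUD: 83,000,000 × 0.022071 × 1.030087279 = AUD 1,887,009.68.
The quoted forward overvalues INR, so borrow AUD, buy INR at spot, deposit the INR at 5.52%, and sell the proceeds forward at 0.023065.
The gap between the two covered legs is AUD 61,109.

AUD 61,109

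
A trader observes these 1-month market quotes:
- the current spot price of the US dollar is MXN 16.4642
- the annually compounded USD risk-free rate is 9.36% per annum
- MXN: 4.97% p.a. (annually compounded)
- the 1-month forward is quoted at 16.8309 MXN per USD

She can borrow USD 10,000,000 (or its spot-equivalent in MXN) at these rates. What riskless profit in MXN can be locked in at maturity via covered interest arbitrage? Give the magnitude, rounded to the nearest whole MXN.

T = 1/12 years.
Route A — deposit USD, sell forward: 10,000,000 × 1.00748411759 × 16.8309 = MXN 169,568,644.35.
Route B — convert at spot, deposit MXN: 10,000,000 × 16.4642 × 1.00405021413 = MXN 165,308,835.35.
The quoted forward overvalues USD, so borrow MXN, buy USD at spot, deposit the USD at 9.36%, and sell the proceeds forward at 16.8309.
Profit = 169,568,644.35 − 165,308,835.35 = MXN 4,259,809.

MXN 4,259,809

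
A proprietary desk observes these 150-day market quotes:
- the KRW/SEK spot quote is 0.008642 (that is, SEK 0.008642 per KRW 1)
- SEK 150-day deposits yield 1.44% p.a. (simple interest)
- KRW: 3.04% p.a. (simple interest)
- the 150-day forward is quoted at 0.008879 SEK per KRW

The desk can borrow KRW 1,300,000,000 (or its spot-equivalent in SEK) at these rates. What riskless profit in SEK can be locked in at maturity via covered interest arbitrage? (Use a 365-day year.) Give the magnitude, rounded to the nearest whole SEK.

T = 150/365 years.
Route A — deposit KRW, sell forward: 1,300,000,000 × 1.0124931507 × 0.008879 = SEK 11,686,904.69.
Route B — convert at spot, deposit SEK: 1,300,000,000 × 0.008642 × 1.0059178082 = SEK 11,301,084.21.
The quoted forward overvalues KRW, so borrow SEK, buy KRW at spot, deposit the KRW at 3.04%, and sell the proceeds forward at 0.008879.
Profit = 11,686,904.69 − 11,301,084.21 = SEK 385,820.

SEK 385,820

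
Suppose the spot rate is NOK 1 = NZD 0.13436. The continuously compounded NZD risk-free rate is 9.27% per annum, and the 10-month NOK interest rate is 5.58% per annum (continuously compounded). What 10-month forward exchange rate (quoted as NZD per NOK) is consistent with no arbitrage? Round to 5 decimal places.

0.13856

T = 10/12 years.
NZD accumulates by e^(0.0927×10/12) = 1.0803121.
Growth of 1 NOK over T: e^(0.0558×10/12) = 1.0475981.
So F = 0.13436 × 1.0803121 / 1.0475981 = 0.1385557 (NZD/NOK).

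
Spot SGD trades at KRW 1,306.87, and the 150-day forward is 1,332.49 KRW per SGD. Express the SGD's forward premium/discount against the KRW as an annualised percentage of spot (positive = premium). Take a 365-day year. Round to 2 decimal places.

T = 150/365 years.
(F − S)/S = (1332.49 − 1306.87)/1306.87 = 0.0196041.
×(1/T) gives 4.77% p.a.

+4.77%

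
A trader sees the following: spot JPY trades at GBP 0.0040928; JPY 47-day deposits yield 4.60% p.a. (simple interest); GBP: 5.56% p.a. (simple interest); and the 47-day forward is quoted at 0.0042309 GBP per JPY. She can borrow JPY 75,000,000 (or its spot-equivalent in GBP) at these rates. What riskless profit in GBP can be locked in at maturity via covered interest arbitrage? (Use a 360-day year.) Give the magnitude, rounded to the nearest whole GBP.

T = 47/360 years.
Invest the JPY and cover forward: 75,000,000 × 1.00600556 × 0.0042309 = GBP 319,223.17.
Convert at spot and invest in GBP: 75,000,000 × 0.0040928 × 1.00725889 = GBP 309,188.19.
The quoted forward overvalues JPY, so borrow GBP, buy JPY at spot, deposit the JPY at 4.60%, and sell the proceeds forward at 0.0042309.
Arbitrage profit = |319,223.17 − 309,188.19| = GBP 10,035.

GBP 10,035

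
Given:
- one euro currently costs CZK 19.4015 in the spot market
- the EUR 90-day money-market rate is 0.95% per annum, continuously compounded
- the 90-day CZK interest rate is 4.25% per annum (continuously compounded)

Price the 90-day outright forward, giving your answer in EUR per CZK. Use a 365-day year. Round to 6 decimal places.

0.051125

T = 90/365 years.
CZK growth factor: e^(0.0425×90/365) = 1.0105346.
EUR accumulates by e^(0.0095×90/365) = 1.0023452.
So F = 19.4015 × 1.0105346 / 1.0023452 = 19.56001 (CZK/EUR).
Invert for EUR per CZK: 1 / 19.56001 = 0.051125.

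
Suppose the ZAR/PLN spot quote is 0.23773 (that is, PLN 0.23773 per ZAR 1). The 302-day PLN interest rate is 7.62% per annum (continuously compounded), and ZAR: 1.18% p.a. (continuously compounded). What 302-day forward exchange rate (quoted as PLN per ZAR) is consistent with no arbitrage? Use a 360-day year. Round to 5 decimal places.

T = 302/360 years.
Growth of 1 PLN over T: e^(0.0762×302/360) = 1.0660107.
Growth of 1 ZAR over T: e^(0.0118×302/360) = 1.009948.
CIP: F = S · (grow PLN)/(grow ZAR) = 0.23773 × 1.0660107/1.009948 = 0.2509265 PLN per ZAR.

0.25093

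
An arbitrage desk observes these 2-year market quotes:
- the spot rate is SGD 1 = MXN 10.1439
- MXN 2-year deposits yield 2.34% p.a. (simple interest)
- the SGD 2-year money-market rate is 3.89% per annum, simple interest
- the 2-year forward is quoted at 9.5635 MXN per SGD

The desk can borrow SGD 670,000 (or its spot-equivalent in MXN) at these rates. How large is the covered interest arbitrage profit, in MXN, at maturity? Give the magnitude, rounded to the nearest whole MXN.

T = 2 years.
Invest the SGD and cover forward: 670,000 × 1.077800 × 9.5635 = MXN 6,906,052.00.
Convert at spot and invest in MXN: 670,000 × 10.1439 × 1.046800 = MXN 7,114,485.13.
The quoted forward undervalues SGD, so borrow SGD, convert to MXN at spot, deposit the MXN at 2.34%, and buy SGD forward at 9.5635 to cover the loan.
Arbitrage profit = |6,906,052.00 − 7,114,485.13| = MXN 208,433.

MXN 208,433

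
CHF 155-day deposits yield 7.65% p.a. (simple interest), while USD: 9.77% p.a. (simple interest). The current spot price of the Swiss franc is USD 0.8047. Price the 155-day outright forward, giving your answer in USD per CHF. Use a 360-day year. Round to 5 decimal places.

0.81181

T = 155/360 years.
USD growth factor: 1 + 0.0977×155/360 = 1.0420653.
CHF growth factor: 1 + 0.0765×155/360 = 1.0329375.
CIP: F = S · (grow USD)/(grow CHF) = 0.8047 × 1.0420653/1.0329375 = 0.8118109 USD per CHF.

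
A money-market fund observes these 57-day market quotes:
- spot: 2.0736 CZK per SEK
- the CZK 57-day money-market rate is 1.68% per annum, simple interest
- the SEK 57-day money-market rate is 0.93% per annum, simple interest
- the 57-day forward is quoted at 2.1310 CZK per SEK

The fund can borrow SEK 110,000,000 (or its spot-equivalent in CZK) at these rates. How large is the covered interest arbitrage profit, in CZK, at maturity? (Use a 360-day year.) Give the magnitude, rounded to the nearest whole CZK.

T = 57/360 years.
Route A — deposit SEK, sell forward: 110,000,000 × 1.0014725 × 2.1310 = CZK 234,755,168.73.
Route B — convert at spot, deposit CZK: 110,000,000 × 2.0736 × 1.002660 = CZK 228,702,735.36.
The quoted forward overvalues SEK, so borrow CZK, buy SEK at spot, deposit the SEK at 0.93%, and sell the proceeds forward at 2.1310.
Arbitrage profit = |234,755,168.73 − 228,702,735.36| = CZK 6,052,433.

CZK 6,052,433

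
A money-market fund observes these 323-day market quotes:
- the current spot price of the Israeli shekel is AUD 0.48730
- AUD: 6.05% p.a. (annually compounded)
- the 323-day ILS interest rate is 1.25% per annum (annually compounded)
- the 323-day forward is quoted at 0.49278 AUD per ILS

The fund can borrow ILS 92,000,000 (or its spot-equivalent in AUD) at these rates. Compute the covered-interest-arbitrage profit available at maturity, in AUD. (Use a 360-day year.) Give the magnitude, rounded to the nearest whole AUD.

AUD 1,413,856

T = 323/360 years.
Invest the ILS and cover forward: 92,000,000 × 1.0112081064 × 0.49278 = AUD 45,843,888.02.
Convert at spot and invest in AUD: 92,000,000 × 0.48730 × 1.0541168185 = AUD 47,257,743.56.
The quoted forward undervalues ILS, so borrow ILS, convert to AUD at spot, deposit the AUD at 6.05%, and buy ILS forward at 0.49278 to cover the loan.
Profit = 47,257,743.56 − 45,843,888.02 = AUD 1,413,856.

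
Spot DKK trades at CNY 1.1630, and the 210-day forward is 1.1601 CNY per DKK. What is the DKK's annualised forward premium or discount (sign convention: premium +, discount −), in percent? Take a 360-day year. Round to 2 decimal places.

T = 210/360 years.
DKK trades forward at -0.24936% vs spot over the period.
Annualise by dividing by T: -0.0024936 / (210/360) = -0.004275 → -0.43%.

-0.43%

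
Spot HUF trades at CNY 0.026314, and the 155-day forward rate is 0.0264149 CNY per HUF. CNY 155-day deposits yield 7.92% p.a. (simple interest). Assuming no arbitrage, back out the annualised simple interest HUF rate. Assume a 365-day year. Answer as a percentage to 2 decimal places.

6.99%

T = 155/365 years.
F/S = 0.0264149/0.026314 = 1.0038345 = (growth of CNY) / (growth of HUF).
The CNY side grows by 1 + 0.0792×155/365 = 1.0336329.
Hence g_HUF = 1.0296846.
r = (1.0296846 − 1)/(155/365) = 0.069902 → 6.99%.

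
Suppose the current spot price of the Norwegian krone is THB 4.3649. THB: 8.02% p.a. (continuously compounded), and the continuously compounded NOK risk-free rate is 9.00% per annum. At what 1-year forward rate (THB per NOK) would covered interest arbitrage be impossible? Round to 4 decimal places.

T = 1 year.
THB growth factor: e^(0.0802×1) = 1.0835037.
NOK growth factor: e^(0.0900×1) = 1.0941743.
So F = 4.3649 × 1.0835037 / 1.0941743 = 4.322333 (THB/NOK).

4.3223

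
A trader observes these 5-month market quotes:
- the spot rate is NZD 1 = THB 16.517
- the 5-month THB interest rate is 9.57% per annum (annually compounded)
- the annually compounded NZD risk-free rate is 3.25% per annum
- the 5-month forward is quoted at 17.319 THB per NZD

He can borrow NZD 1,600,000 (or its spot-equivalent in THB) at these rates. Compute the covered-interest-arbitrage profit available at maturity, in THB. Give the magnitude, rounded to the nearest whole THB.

THB 629,177

T = 5/12 years.
Route A — deposit NZD, sell forward: 1,600,000 × 1.0134154596 × 17.319 = THB 28,082,147.75.
Route B — convert at spot, deposit THB: 1,600,000 × 16.517 × 1.038814953 = THB 27,452,970.53.
The quoted forward overvalues NZD, so borrow THB, buy NZD at spot, deposit the NZD at 3.25%, and sell the proceeds forward at 17.319.
Arbitrage profit = |28,082,147.75 − 27,452,970.53| = THB 629,177.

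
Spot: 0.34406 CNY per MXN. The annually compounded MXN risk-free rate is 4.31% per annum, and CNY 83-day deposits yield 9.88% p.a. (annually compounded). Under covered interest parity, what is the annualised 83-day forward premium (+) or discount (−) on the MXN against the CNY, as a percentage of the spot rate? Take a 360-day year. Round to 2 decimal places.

T = 83/360 years.
F = S · g_CNY/g_MXN = 0.34406 × 1.0219603/1.0097762 = 0.34821148.
(F − S)/S ÷ T = (0.34821148 − 0.34406)/0.34406/(83/360) = 0.052335 → 5.23%.

+5.23%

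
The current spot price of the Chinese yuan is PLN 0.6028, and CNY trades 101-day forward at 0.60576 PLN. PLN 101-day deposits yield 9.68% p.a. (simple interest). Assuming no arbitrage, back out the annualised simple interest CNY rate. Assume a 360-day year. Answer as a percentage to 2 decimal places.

T = 101/360 years.
F/S = 0.60576/0.6028 = 1.0049104 = (growth of PLN) / (growth of CNY).
The PLN side grows by 1 + 0.0968×101/360 = 1.0271578.
Hence g_CNY = 1.0221387.
(1.0221387 − 1)/T = 0.078910, i.e. 7.89%.

7.89%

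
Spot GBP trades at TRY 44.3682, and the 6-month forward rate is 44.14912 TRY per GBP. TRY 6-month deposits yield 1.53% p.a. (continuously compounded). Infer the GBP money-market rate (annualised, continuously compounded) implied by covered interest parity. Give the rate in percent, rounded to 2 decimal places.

T = 6/12 years.
CIP gives F = S · g_TRY/g_GBP, so g_TRY/g_GBP = 44.14912/44.3682 = 0.9950622.
The TRY side grows by e^(0.0153×6/12) = 1.0076793.
That pins the GBP growth at 1.0126797.
r = ln(1.0126797)/(6/12) = 0.025200 → 2.52%.

2.52%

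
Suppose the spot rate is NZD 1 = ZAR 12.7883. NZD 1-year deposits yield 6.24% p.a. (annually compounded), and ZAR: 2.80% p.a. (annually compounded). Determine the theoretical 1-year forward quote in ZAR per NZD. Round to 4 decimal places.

T = 1 year.
Growth of 1 ZAR over T: (1 + 0.0280)^1 = 1.028000.
NZD growth factor: (1 + 0.0624)^1 = 1.062400.
CIP: F = S · (grow ZAR)/(grow NZD) = 12.7883 × 1.028000/1.062400 = 12.374221 ZAR per NZD.

12.3742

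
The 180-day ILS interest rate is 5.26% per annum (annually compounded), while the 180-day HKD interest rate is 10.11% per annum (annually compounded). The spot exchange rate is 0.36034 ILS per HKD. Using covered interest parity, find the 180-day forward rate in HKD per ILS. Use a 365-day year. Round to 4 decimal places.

2.8375

T = 180/365 years.
Growth of 1 ILS over T: (1 + 0.0526)^(180/365) = 1.0256028.
HKD accumulates by (1 + 0.1011)^(180/365) = 1.0486412.
CIP: F = S · (grow ILS)/(grow HKD) = 0.36034 × 1.0256028/1.0486412 = 0.3524234 ILS per HKD.
Quoted the other way: 1/0.3524234 = 2.8375 HKD per ILS.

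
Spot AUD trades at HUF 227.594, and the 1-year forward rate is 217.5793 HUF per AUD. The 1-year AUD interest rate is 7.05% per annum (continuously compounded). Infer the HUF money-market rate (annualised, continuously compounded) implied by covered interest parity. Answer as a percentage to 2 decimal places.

2.55%

T = 1 year.
F/S = 217.5793/227.594 = 0.9559975 = (growth of HUF) / (growth of AUD).
The AUD side grows by e^(0.0705×1) = 1.0730446.
So the HUF growth factor = 1.025828.
r = ln(1.025828)/1 = 0.025500 → 2.55%.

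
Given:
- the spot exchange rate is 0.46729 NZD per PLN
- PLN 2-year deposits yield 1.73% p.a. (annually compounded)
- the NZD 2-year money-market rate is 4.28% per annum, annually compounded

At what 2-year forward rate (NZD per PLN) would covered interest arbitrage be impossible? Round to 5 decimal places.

T = 2 years.
Growth of 1 NZD over T: (1 + 0.0428)^2 = 1.0874318.
Growth of 1 PLN over T: (1 + 0.0173)^2 = 1.0348993.
So F = 0.46729 × 1.0874318 / 1.0348993 = 0.4910101 (NZD/PLN).

0.49101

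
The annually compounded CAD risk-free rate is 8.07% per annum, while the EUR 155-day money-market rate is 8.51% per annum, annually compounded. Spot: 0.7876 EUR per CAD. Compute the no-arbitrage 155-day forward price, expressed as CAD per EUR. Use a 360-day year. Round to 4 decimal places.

T = 155/360 years.
EUR accumulates by (1 + 0.0851)^(155/360) = 1.035790.
Growth of 1 CAD over T: (1 + 0.0807)^(155/360) = 1.0339795.
Forward (EUR per CAD) = 0.7876 × 1.035790 / 1.0339795 = 0.7889791.
Invert for CAD per EUR: 1 / 0.7889791 = 1.2675.

1.2675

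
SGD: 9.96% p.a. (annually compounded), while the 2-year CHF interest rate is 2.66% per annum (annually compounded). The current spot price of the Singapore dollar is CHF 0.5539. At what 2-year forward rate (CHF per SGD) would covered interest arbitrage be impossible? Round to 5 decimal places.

T = 2 years.
CHF growth factor: (1 + 0.0266)^2 = 1.0539076.
SGD growth factor: (1 + 0.0996)^2 = 1.2091202.
Forward (CHF per SGD) = 0.5539 × 1.0539076 / 1.2091202 = 0.4827968.

0.48280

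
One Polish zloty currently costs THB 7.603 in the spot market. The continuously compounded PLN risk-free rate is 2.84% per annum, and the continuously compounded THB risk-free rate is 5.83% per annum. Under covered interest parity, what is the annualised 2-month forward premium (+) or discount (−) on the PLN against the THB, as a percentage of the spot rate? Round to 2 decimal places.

+3.00%

T = 2/12 years.
CIP forward (THB per PLN) = 7.603 × 1.009764/1.0047446 = 7.640982.
Annualised premium = (F − S)/S × (1/T) = (7.640982 − 7.603)/7.603 ÷ (2/12) = 3.00%.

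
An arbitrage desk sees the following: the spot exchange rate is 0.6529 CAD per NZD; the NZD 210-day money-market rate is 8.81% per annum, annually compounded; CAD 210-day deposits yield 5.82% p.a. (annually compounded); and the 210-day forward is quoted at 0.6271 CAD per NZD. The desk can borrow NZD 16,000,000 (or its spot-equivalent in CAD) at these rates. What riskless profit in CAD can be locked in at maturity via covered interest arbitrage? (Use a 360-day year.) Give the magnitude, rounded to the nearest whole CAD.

T = 210/360 years.
Invest the NZD and cover forward: 16,000,000 × 1.0504856867 × 0.6271 = CAD 10,540,153.19.
Convert at spot and invest in CAD: 16,000,000 × 0.6529 × 1.033549287 = CAD 10,796,869.27.
The quoted forward undervalues NZD, so borrow NZD, convert to CAD at spot, deposit the CAD at 5.82%, and buy NZD forward at 0.6271 to cover the loan.
Arbitrage profit = |10,540,153.19 − 10,796,869.27| = CAD 256,716.

CAD 256,716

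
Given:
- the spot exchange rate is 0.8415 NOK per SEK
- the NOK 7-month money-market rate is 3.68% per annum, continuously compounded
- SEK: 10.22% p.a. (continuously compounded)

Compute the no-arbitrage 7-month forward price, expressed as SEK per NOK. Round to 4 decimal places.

1.2346

T = 7/12 years.
NOK growth factor: e^(0.0368×7/12) = 1.0216987.
Growth of 1 SEK over T: e^(0.1022×7/12) = 1.0614296.
CIP: F = S · (grow NOK)/(grow SEK) = 0.8415 × 1.0216987/1.0614296 = 0.8100014 NOK per SEK.
Quoted the other way: 1/0.8100014 = 1.2346 SEK per NOK.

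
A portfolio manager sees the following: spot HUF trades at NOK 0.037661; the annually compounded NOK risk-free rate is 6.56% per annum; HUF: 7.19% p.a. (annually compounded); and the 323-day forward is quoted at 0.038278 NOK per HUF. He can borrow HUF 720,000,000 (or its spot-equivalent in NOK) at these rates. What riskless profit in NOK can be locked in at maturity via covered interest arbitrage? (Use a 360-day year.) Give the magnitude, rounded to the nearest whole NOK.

T = 323/360 years.
Route A — deposit HUF, sell forward: 720,000,000 × 1.064277993 × 0.038278 = NOK 29,331,671.77.
Route B — convert at spot, deposit NOK: 720,000,000 × 0.037661 × 1.0586639877 = NOK 28,706,648.00.
The quoted forward overvalues HUF, so borrow NOK, buy HUF at spot, deposit the HUF at 7.19%, and sell the proceeds forward at 0.038278.
Profit = 29,331,671.77 − 28,706,648.00 = NOK 625,024.

NOK 625,024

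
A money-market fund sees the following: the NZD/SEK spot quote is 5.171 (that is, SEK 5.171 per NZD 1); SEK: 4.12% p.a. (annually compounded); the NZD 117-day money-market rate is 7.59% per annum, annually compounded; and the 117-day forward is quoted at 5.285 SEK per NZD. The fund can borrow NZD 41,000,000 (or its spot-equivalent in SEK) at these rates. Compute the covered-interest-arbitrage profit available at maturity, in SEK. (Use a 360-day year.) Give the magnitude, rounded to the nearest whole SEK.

T = 117/360 years.
Invest the NZD and cover forward: 41,000,000 × 1.02406110143 × 5.285 = SEK 221,898,679.76.
Convert at spot and invest in SEK: 41,000,000 × 5.171 × 1.01320798045 = SEK 214,811,237.14.
The quoted forward overvalues NZD, so borrow SEK, buy NZD at spot, deposit the NZD at 7.59%, and sell the proceeds forward at 5.285.
The gap between the two covered legs is SEK 7,087,443.

SEK 7,087,443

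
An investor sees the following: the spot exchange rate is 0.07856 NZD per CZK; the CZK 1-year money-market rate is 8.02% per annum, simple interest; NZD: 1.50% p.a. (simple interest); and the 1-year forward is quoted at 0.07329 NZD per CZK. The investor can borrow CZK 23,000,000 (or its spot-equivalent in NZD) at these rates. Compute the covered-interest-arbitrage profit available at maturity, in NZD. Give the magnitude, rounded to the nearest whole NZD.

NZD 13,122

T = 1 year.
Invest the CZK and cover forward: 23,000,000 × 1.080200 × 0.07329 = NZD 1,820,860.73.
Convert at spot and invest in NZD: 23,000,000 × 0.07856 × 1.015000 = NZD 1,833,983.20.
The quoted forward undervalues CZK, so borrow CZK, convert to NZD at spot, deposit the NZD at 1.50%, and buy CZK forward at 0.07329 to cover the loan.
The gap between the two covered legs is NZD 13,122.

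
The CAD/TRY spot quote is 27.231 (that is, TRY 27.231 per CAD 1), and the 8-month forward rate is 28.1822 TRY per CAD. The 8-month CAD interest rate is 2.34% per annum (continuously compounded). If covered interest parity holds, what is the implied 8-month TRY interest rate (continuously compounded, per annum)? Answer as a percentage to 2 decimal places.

T = 8/12 years.
By CIP, F/S equals the TRY-to-CAD growth ratio: 28.1822/27.231 = 1.0349308.
CAD growth factor: e^(0.0234×8/12) = 1.0157223.
So the TRY growth factor = 1.0512023.
r = ln(1.0512023)/(8/12) = 0.074902 → 7.49%.

7.49%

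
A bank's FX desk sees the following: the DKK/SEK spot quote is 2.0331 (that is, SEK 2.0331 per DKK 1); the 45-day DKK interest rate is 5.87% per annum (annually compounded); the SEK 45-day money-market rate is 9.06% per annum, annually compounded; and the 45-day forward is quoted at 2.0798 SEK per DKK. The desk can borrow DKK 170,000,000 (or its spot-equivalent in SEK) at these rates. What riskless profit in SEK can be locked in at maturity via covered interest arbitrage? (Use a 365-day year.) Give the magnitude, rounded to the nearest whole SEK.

T = 45/365 years.
Keep in DKK, deliver into the forward: 170,000,000·1.00705732974·2.0798 = SEK 356,061,231.85.
Swap to SEK now, deposit: 170,000,000·2.0331·1.01074986258 = SEK 349,342,442.75.
The quoted forward overvalues DKK, so borrow SEK, buy DKK at spot, deposit the DKK at 5.87%, and sell the proceeds forward at 2.0798.
Arbitrage profit = |356,061,231.85 − 349,342,442.75| = SEK 6,718,789.

SEK 6,718,789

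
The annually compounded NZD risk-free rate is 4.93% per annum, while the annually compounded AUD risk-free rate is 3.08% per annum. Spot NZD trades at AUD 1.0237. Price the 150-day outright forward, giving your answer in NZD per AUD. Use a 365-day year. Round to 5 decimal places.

0.98402

T = 150/365 years.
Growth of 1 AUD over T: (1 + 0.0308)^(150/365) = 1.0125446.
Growth of 1 NZD over T: (1 + 0.0493)^(150/365) = 1.0199735.
So F = 1.0237 × 1.0125446 / 1.0199735 = 1.016244 (AUD/NZD).
Quoted the other way: 1/1.016244 = 0.98402 NZD per AUD.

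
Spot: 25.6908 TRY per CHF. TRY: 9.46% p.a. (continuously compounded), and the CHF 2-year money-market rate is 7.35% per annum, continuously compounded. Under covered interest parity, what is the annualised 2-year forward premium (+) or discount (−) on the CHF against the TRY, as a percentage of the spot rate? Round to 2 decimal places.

+2.16%

T = 2 years.
No-arbitrage forward: 25.6908 × 1.2082826 / 1.158354 = 26.7981521 TRY/CHF.
(F − S)/S ÷ T = (26.7981521 − 25.6908)/25.6908/2 = 0.021552 → 2.16%.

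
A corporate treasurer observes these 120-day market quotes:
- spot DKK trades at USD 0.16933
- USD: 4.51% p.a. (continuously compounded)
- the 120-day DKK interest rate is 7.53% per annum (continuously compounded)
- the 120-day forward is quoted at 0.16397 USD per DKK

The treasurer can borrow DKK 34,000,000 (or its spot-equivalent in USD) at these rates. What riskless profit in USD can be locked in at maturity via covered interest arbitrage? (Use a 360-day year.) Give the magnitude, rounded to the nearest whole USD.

USD 127,741

T = 120/360 years.
Keep in DKK, deliver into the forward: 34,000,000·1.025417657·0.16397 = USD 5,716,682.93.
Swap to USD now, deposit: 34,000,000·0.16933·1.015146902 = USD 5,844,424.05.
The quoted forward undervalues DKK, so borrow DKK, convert to USD at spot, deposit the USD at 4.51%, and buy DKK forward at 0.16397 to cover the loan.
The gap between the two covered legs is USD 127,741.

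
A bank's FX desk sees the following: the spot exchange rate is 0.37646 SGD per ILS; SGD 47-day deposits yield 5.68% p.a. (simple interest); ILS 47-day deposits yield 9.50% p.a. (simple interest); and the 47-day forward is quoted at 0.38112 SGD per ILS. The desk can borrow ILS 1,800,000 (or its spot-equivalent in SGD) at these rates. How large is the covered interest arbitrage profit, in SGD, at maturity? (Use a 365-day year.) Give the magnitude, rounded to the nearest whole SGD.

SGD 11,824

T = 47/365 years.
Invest the ILS and cover forward: 1,800,000 × 1.01223288 × 0.38112 = SGD 694,407.95.
Convert at spot and invest in SGD: 1,800,000 × 0.37646 × 1.00731397 = SGD 682,584.15.
The quoted forward overvalues ILS, so borrow SGD, buy ILS at spot, deposit the ILS at 9.50%, and sell the proceeds forward at 0.38112.
Arbitrage profit = |694,407.95 − 682,584.15| = SGD 11,824.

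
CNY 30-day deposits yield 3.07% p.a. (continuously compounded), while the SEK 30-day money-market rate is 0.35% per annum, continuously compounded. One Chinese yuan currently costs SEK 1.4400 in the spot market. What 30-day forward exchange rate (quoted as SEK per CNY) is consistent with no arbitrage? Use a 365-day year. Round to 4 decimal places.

T = 30/365 years.
Growth of 1 SEK over T: e^(0.0035×30/365) = 1.0002877.
CNY accumulates by e^(0.0307×30/365) = 1.0025265.
So F = 1.44 × 1.0002877 / 1.0025265 = 1.436784 (SEK/CNY).

1.4368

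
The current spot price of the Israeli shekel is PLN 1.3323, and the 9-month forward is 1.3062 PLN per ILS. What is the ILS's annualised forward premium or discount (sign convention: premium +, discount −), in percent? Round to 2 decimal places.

-2.61%

T = 9/12 years.
ILS trades forward at -1.95902% vs spot over the period.
Per annum: -0.0195902 / (9/12) = -0.026120 = -2.61%.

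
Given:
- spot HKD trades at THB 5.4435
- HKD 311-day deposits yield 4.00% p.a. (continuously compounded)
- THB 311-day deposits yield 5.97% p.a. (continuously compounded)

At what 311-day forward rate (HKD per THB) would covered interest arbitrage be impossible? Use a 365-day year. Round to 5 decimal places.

T = 311/365 years.
THB accumulates by e^(0.0597×311/365) = 1.0521836.
Growth of 1 HKD over T: e^(0.0400×311/365) = 1.0346696.
Forward (THB per HKD) = 5.4435 × 1.0521836 / 1.0346696 = 5.535643.
Quoted the other way: 1/5.535643 = 0.18065 HKD per THB.

0.18065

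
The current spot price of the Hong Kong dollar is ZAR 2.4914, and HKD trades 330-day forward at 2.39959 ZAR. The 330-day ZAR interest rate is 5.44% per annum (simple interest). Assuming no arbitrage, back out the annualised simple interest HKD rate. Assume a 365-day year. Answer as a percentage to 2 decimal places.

9.88%

T = 330/365 years.
F/S = 2.39959/2.4914 = 0.9631492 = (growth of ZAR) / (growth of HKD).
ZAR growth factor: 1 + 0.0544×330/365 = 1.0491836.
Hence g_HKD = 1.0893261.
r = (1.0893261 − 1)/(330/365) = 0.098800 → 9.88%.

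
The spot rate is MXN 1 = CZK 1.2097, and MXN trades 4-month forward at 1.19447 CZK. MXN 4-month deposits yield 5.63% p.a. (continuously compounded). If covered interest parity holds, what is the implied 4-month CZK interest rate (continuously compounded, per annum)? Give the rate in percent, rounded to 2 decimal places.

1.83%

T = 4/12 years.
CIP gives F = S · g_CZK/g_MXN, so g_CZK/g_MXN = 1.19447/1.2097 = 0.9874101.
MXN growth factor: e^(0.0563×4/12) = 1.0189439.
So the CZK growth factor = 1.0061155.
r = ln(1.0061155)/(4/12) = 0.018291 → 1.83%.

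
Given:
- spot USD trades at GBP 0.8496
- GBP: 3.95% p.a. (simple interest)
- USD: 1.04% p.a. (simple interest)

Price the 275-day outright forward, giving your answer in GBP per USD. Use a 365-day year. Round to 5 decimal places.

0.86808

T = 275/365 years.
Growth of 1 GBP over T: 1 + 0.0395×275/365 = 1.0297603.
Growth of 1 USD over T: 1 + 0.0104×275/365 = 1.0078356.
So F = 0.8496 × 1.0297603 / 1.0078356 = 0.8680824 (GBP/USD).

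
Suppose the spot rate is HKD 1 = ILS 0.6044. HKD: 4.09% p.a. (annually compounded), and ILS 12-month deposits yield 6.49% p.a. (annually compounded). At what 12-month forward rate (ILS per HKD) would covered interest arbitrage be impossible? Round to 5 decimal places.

T = 1 year.
Growth of 1 ILS over T: (1 + 0.0649)^1 = 1.064900.
Growth of 1 HKD over T: (1 + 0.0409)^1 = 1.040900.
Forward (ILS per HKD) = 0.6044 × 1.064900 / 1.040900 = 0.6183356.

0.61834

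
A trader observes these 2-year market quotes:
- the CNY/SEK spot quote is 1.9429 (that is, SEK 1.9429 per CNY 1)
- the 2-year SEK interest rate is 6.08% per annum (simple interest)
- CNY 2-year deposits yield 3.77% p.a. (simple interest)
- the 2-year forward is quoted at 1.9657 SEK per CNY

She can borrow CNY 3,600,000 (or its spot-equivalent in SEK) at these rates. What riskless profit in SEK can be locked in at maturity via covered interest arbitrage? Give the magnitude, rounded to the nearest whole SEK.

SEK 234,874

T = 2 years.
Keep in CNY, deliver into the forward: 3,600,000·1.075400·1.9657 = SEK 7,610,089.61.
Swap to SEK now, deposit: 3,600,000·1.9429·1.121600 = SEK 7,844,963.90.
The quoted forward undervalues CNY, so borrow CNY, convert to SEK at spot, deposit the SEK at 6.08%, and buy CNY forward at 1.9657 to cover the loan.
The gap between the two covered legs is SEK 234,874.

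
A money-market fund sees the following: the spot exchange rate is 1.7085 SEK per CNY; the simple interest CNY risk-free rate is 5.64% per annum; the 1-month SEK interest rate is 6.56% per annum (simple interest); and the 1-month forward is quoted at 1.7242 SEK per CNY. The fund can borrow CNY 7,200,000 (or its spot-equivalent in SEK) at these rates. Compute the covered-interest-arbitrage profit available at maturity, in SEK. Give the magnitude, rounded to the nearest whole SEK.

T = 1/12 years.
Keep in CNY, deliver into the forward: 7,200,000·1.004700·1.7242 = SEK 12,472,586.93.
Swap to SEK now, deposit: 7,200,000·1.7085·1.0054666667 = SEK 12,368,446.56.
The quoted forward overvalues CNY, so borrow SEK, buy CNY at spot, deposit the CNY at 5.64%, and sell the proceeds forward at 1.7242.
Arbitrage profit = |12,472,586.93 − 12,368,446.56| = SEK 104,140.

SEK 104,140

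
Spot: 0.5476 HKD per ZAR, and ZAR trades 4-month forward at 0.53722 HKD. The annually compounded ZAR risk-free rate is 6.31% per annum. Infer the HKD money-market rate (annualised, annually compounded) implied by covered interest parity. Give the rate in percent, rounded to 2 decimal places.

T = 4/12 years.
CIP gives F = S · g_HKD/g_ZAR, so g_HKD/g_ZAR = 0.53722/0.5476 = 0.9810446.
ZAR growth factor: (1 + 0.0631)^(4/12) = 1.0206058.
Hence g_HKD = 1.0012598.
r = 1.0012598^(12/4) − 1 = 0.003784 → 0.38%.

0.38%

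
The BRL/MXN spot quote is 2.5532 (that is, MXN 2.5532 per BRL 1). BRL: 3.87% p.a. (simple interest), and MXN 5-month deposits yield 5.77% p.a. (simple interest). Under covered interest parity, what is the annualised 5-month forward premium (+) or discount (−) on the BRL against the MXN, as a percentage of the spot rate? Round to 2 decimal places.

T = 5/12 years.
F = S · g_MXN/g_BRL = 2.5532 × 1.0240417/1.016125 = 2.5730922.
(F − S)/S ÷ T = (2.5730922 − 2.5532)/2.5532/(5/12) = 0.018699 → 1.87%.

+1.87%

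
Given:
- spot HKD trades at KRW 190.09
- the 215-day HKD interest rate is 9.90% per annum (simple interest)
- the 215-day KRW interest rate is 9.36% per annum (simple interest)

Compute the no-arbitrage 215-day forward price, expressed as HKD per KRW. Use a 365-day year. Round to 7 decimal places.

0.0052765

T = 215/365 years.
Growth of 1 KRW over T: 1 + 0.0936×215/365 = 1.0551342.
HKD accumulates by 1 + 0.0990×215/365 = 1.0583151.
Forward (KRW per HKD) = 190.09 × 1.0551342 / 1.0583151 = 189.5187.
Invert for HKD per KRW: 1 / 189.5187 = 0.0052765.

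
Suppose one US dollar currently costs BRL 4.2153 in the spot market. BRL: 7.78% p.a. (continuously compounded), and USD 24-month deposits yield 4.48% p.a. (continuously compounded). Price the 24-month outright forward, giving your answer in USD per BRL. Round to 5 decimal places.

T = 2 years.
Growth of 1 BRL over T: e^(0.0778×2) = 1.1683588.
Growth of 1 USD over T: e^(0.0448×2) = 1.0937367.
So F = 4.2153 × 1.1683588 / 1.0937367 = 4.502896 (BRL/USD).
Quoted the other way: 1/4.502896 = 0.22208 USD per BRL.

0.22208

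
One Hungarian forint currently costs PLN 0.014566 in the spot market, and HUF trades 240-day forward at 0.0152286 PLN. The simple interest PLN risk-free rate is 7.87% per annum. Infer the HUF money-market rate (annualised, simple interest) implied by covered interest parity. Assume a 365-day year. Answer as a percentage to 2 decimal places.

T = 240/365 years.
CIP gives F = S · g_PLN/g_HUF, so g_PLN/g_HUF = 0.0152286/0.014566 = 1.0454895.
The PLN side grows by 1 + 0.0787×240/365 = 1.0517479.
So the HUF growth factor = 1.0059861.
r = (1.0059861 − 1)/(240/365) = 0.009104 → 0.91%.

0.91%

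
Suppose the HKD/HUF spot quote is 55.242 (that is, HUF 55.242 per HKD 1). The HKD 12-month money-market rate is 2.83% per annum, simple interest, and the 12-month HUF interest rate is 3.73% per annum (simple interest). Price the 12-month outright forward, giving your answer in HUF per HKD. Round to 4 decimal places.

55.7255

T = 1 year.
Growth of 1 HUF over T: 1 + 0.0373×1 = 1.037300.
Growth of 1 HKD over T: 1 + 0.0283×1 = 1.028300.
So F = 55.242 × 1.037300 / 1.028300 = 55.725495 (HUF/HKD).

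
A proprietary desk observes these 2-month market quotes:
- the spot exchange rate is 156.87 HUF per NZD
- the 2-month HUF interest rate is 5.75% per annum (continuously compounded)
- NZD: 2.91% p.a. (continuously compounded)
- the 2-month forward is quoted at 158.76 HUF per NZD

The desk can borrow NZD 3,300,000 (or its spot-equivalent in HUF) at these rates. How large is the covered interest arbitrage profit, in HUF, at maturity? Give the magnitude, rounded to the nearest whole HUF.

T = 2/12 years.
Route A — deposit NZD, sell forward: 3,300,000 × 1.00486178029 × 158.76 = HUF 526,455,125.59.
Route B — convert at spot, deposit HUF: 3,300,000 × 156.87 × 1.00962940051 = HUF 522,655,861.39.
The quoted forward overvalues NZD, so borrow HUF, buy NZD at spot, deposit the NZD at 2.91%, and sell the proceeds forward at 158.76.
Arbitrage profit = |526,455,125.59 − 522,655,861.39| = HUF 3,799,264.

HUF 3,799,264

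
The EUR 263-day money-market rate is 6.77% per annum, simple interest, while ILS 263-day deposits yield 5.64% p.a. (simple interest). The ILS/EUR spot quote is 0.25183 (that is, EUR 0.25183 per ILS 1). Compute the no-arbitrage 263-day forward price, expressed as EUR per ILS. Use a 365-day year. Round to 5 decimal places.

T = 263/365 years.
EUR accumulates by 1 + 0.0677×263/365 = 1.0487811.
ILS growth factor: 1 + 0.0564×263/365 = 1.0406389.
Forward (EUR per ILS) = 0.25183 × 1.0487811 / 1.0406389 = 0.2538004.

0.25380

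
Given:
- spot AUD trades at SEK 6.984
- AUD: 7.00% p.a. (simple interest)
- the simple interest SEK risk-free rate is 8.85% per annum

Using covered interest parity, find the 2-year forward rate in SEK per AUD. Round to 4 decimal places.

T = 2 years.
SEK growth factor: 1 + 0.0885×2 = 1.177000.
AUD growth factor: 1 + 0.0700×2 = 1.140000.
So F = 6.984 × 1.177000 / 1.140000 = 7.210674 (SEK/AUD).

7.2107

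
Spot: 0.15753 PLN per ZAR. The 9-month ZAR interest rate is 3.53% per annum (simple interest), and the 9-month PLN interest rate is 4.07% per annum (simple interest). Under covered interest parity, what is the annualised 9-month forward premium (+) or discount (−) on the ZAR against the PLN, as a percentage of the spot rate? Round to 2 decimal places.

+0.53%

T = 9/12 years.
F = S · g_PLN/g_ZAR = 0.15753 × 1.030525/1.026475 = 0.15815154.
Annualised premium = (F − S)/S × (1/T) = (0.15815154 − 0.15753)/0.15753 ÷ (9/12) = 0.53%.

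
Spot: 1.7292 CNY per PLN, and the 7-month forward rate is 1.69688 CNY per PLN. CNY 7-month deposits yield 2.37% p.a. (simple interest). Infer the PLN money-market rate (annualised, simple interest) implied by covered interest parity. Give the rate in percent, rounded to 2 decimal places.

5.68%

T = 7/12 years.
F/S = 1.69688/1.7292 = 0.9813093 = (growth of CNY) / (growth of PLN).
CNY growth factor: 1 + 0.0237×7/12 = 1.013825.
Hence g_PLN = 1.033135.
(1.033135 − 1)/T = 0.056803, i.e. 5.68%.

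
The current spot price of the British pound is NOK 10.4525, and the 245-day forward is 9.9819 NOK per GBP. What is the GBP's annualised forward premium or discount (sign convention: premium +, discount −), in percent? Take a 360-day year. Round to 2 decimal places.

-6.62%

T = 245/360 years.
Period premium: (9.9819 − 10.4525)/10.4525 = -0.0450227.
×(1/T) gives -6.62% p.a.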